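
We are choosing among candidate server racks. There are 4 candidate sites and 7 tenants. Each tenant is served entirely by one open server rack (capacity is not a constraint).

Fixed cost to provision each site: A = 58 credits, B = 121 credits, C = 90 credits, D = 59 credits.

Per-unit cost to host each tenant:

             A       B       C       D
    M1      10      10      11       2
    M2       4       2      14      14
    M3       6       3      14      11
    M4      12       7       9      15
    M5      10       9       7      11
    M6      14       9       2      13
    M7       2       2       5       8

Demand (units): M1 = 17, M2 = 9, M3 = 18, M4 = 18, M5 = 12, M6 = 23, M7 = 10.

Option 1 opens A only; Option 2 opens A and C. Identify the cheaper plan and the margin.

Option 1: {A}: M1→A 10·17=170, M2→A 4·9=36, M3→A 6·18=108, M4→A 12·18=216, M5→A 10·12=120, M6→A 14·23=322, M7→A 2·10=20. Service 992; fixed 58; total 1050.
Option 2: {A, C}: M1→A 10·17=170, M2→A 4·9=36, M3→A 6·18=108, M4→C 9·18=162, M5→C 7·12=84, M6→C 2·23=46, M7→A 2·10=20. Service 626; fixed 148; total 774.
Difference: |1050 − 774| = 276.

Option 2 is cheaper by 276.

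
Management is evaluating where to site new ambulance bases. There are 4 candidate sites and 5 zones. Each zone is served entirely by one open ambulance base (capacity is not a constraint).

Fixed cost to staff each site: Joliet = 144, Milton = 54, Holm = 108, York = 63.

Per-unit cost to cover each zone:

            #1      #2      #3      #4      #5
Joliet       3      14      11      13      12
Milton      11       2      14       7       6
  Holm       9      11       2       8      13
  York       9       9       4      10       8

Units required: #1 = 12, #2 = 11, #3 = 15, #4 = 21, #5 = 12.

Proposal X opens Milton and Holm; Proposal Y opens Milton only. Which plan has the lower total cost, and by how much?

Proposal X is cheaper by 96.

Proposal X: {Milton, Holm}: #1→Holm 9·12=108, #2→Milton 2·11=22, #3→Holm 2·15=30, #4→Milton 7·21=147, #5→Milton 6·12=72. Service 379; fixed 162; total 541.
Proposal Y: {Milton}: #1→Milton 11·12=132, #2→Milton 2·11=22, #3→Milton 14·15=210, #4→Milton 7·21=147, #5→Milton 6·12=72. Service 583; fixed 54; total 637.
Difference: |541 − 637| = 96.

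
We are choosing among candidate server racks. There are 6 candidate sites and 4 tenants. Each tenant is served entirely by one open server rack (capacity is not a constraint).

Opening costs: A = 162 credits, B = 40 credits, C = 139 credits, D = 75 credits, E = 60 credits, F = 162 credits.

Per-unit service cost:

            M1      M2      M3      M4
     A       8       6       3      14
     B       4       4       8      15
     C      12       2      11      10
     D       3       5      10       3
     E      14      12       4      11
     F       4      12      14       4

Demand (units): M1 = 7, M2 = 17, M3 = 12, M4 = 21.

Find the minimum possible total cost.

For any fixed open set, each tenant goes to its cheapest open site; total = fixed + service.
{D, E}: M1→D 3·7=21, M2→D 5·17=85, M3→E 4·12=48, M4→D 3·21=63. Service 217; fixed 135; total 352.
{B, D}: M1→D 3·7=21, M2→B 4·17=68, M3→B 8·12=96, M4→D 3·21=63. Service 248; fixed 115; total 363.
{D}: M1→D 3·7=21, M2→D 5·17=85, M3→D 10·12=120, M4→D 3·21=63. Service 289; fixed 75; total 364.
{A, B, C, D, E, F}: service 154 + fixed 638 = 792
No other subset beats 352.

Minimum total cost: 352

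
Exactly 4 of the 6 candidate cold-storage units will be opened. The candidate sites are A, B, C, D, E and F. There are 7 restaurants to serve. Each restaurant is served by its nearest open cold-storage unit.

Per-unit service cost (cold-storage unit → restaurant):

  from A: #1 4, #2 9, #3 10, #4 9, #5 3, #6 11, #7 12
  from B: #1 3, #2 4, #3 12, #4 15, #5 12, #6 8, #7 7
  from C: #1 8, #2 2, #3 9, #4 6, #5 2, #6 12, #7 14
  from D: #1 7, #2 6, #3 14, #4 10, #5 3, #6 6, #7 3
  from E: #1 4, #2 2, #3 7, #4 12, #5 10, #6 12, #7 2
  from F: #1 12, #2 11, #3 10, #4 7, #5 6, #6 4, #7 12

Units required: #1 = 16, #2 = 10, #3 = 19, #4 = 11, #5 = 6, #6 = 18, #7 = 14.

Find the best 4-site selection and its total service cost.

Choose B, C, E and F; total service cost 379.

With exactly 4 open, each restaurant uses its cheapest among the chosen.
{B, C, E, F}: #1→B 3·16=48, #2→C 2·10=20, #3→E 7·19=133, #4→C 6·11=66, #5→C 2·6=12, #6→F 4·18=72, #7→E 2·14=28. Service cost 379.
{A, C, E, F}: service cost 395
{C, D, E, F}: service cost 395
Among all 15 size-4 choices, {B, C, E, F} is lowest.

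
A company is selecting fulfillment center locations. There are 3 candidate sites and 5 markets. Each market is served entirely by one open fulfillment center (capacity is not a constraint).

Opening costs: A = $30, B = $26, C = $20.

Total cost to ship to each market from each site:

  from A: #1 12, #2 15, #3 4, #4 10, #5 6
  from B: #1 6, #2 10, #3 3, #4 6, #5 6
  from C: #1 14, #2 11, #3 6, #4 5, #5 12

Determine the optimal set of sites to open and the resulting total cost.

For any fixed open set, each market goes to its cheapest open site; total = fixed + service.
{B}: #1→B 6, #2→B 10, #3→B 3, #4→B 6, #5→B 6. Service 31; fixed 26; total 57.
{C}: service 48 + fixed 20 = 68
{B, C}: #1→B 6, #2→B 10, #3→B 3, #4→C 5, #5→B 6. Service 30; fixed 46; total 76.
{A, B, C}: #1→B 6, #2→B 10, #3→B 3, #4→C 5, #5→A 6. Service 30; fixed 76; total 106.
No other subset beats 57.

Open B only; minimum total cost 57.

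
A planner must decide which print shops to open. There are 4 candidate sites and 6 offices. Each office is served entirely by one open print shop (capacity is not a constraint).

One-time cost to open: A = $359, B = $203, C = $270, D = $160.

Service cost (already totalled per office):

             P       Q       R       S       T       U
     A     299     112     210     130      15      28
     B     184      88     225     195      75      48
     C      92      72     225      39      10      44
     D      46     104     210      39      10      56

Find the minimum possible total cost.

For any fixed open set, each office goes to its cheapest open site; total = fixed + service.
{D}: P→D 46, Q→D 104, R→D 210, S→D 39, T→D 10, U→D 56. Service 465; fixed 160; total 625.
{C}: P→C 92, Q→C 72, R→C 225, S→C 39, T→C 10, U→C 44. Service 482; fixed 270; total 752.
{B, D}: service 441 + fixed 363 = 804
{A, B, C, D}: service 405 + fixed 992 = 1397
(All 15 nonempty subsets were checked; D only is lowest.)

Minimum total cost: 625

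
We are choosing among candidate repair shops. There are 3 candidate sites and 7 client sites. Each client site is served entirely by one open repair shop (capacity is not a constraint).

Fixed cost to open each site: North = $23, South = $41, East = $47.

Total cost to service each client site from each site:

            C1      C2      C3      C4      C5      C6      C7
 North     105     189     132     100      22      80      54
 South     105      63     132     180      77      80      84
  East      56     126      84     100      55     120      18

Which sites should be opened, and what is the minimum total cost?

Open North, South and East; minimum total cost 534.

For any fixed open set, each client site goes to its cheapest open site; total = fixed + service.
{North, South, East}: C1→East 56, C2→South 63, C3→East 84, C4→North 100, C5→North 22, C6→North 80, C7→East 18. Service 423; fixed 111; total 534.
{South, East}: C1→East 56, C2→South 63, C3→East 84, C4→East 100, C5→East 55, C6→South 80, C7→East 18. Service 456; fixed 88; total 544.
{North, East}: C1→East 56, C2→East 126, C3→East 84, C4→North 100, C5→North 22, C6→North 80, C7→East 18. Service 486; fixed 70; total 556.
{North}: service 682 + fixed 23 = 705
No other subset beats 534.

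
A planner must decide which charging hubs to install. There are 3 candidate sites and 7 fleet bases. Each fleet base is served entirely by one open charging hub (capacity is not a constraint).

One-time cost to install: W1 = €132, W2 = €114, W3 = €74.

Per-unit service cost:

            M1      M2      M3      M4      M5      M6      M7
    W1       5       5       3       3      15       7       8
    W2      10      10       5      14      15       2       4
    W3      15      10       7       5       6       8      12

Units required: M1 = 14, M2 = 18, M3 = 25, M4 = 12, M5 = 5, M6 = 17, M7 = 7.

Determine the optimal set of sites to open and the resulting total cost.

For any fixed open set, each fleet base goes to its cheapest open site; total = fixed + service.
{W1}: M1→W1 5·14=70, M2→W1 5·18=90, M3→W1 3·25=75, M4→W1 3·12=36, M5→W1 15·5=75, M6→W1 7·17=119, M7→W1 8·7=56. Service 521; fixed 132; total 653.
{W1, W2}: M1→W1 5·14=70, M2→W1 5·18=90, M3→W1 3·25=75, M4→W1 3·12=36, M5→W1 15·5=75, M6→W2 2·17=34, M7→W2 4·7=28. Service 408; fixed 246; total 654.
{W1, W3}: service 476 + fixed 206 = 682
{W1, W2, W3}: service 363 + fixed 320 = 683
No other subset beats 653.

Open W1 only; minimum total cost 653.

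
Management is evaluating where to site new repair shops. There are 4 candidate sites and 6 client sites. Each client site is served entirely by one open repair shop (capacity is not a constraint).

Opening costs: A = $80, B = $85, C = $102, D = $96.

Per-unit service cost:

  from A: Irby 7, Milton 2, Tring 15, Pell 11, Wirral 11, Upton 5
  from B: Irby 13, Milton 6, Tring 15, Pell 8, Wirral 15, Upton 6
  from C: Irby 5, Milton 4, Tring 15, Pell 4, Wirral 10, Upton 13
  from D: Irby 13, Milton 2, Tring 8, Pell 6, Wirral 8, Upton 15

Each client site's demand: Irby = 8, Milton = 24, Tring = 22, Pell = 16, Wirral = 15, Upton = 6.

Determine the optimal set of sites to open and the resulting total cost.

Open A and D; minimum total cost 702.

For any fixed open set, each client site goes to its cheapest open site; total = fixed + service.
{A, D}: Irby→A 7·8=56, Milton→A 2·24=48, Tring→D 8·22=176, Pell→D 6·16=96, Wirral→D 8·15=120, Upton→A 5·6=30. Service 526; fixed 176; total 702.
{C, D}: service 526 + fixed 198 = 724
{D}: Irby→D 13·8=104, Milton→D 2·24=48, Tring→D 8·22=176, Pell→D 6·16=96, Wirral→D 8·15=120, Upton→D 15·6=90. Service 634; fixed 96; total 730.
{A, B, C, D}: Irby→C 5·8=40, Milton→A 2·24=48, Tring→D 8·22=176, Pell→C 4·16=64, Wirral→D 8·15=120, Upton→A 5·6=30. Service 478; fixed 363; total 841.
No other subset beats 702.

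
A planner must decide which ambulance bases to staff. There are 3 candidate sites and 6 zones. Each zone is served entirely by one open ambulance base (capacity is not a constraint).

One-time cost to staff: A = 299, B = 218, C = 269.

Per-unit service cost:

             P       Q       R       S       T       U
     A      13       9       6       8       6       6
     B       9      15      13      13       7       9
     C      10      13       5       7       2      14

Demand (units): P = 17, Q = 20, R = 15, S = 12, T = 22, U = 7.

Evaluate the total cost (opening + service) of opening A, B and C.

Total cost: 1364

Each zone is assigned to its cheapest site among the open ones.
{A, B, C}: P→B 9·17=153, Q→A 9·20=180, R→C 5·15=75, S→C 7·12=84, T→C 2·22=44, U→A 6·7=42. Service 578; fixed 786; total 1364.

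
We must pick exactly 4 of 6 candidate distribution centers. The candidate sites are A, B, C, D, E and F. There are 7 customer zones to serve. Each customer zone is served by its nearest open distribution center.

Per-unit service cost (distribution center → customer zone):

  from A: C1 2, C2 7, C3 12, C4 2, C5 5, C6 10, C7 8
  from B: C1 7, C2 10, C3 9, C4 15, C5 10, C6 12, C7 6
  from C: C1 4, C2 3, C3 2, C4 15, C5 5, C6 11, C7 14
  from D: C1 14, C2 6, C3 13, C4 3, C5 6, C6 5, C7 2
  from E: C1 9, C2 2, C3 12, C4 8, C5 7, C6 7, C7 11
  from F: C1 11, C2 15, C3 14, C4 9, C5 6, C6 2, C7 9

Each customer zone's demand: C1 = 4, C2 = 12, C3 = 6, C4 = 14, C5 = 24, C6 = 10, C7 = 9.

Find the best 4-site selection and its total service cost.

With exactly 4 open, each customer zone uses its cheapest among the chosen.
{A, C, D, F}: C1→A 2·4=8, C2→C 3·12=36, C3→C 2·6=12, C4→A 2·14=28, C5→A 5·24=120, C6→F 2·10=20, C7→D 2·9=18. Service cost 242.
{C, D, E, F}: service cost 252
{A, C, D, E}: service cost 260
Among all 15 size-4 choices, {A, C, D, F} is lowest.

Choose A, C, D and F; total service cost 242.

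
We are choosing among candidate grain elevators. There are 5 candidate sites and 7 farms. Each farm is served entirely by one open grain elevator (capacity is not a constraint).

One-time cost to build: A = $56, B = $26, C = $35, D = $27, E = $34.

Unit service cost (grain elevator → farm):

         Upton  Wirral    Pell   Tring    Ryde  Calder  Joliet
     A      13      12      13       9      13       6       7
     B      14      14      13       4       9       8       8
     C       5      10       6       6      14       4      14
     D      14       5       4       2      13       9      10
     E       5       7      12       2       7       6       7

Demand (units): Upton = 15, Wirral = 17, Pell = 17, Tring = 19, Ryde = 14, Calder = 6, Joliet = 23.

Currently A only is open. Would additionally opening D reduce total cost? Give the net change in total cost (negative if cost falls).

Current service cost with {A}: 1170.
Adding D: each farm re-picks its cheapest; new service cost 765, saving 405.
Extra fixed cost: 27. Net change = 27 − 405 = -378.
(Totals: 1226 → 848.)

Yes — net change −378 (cost falls by 378).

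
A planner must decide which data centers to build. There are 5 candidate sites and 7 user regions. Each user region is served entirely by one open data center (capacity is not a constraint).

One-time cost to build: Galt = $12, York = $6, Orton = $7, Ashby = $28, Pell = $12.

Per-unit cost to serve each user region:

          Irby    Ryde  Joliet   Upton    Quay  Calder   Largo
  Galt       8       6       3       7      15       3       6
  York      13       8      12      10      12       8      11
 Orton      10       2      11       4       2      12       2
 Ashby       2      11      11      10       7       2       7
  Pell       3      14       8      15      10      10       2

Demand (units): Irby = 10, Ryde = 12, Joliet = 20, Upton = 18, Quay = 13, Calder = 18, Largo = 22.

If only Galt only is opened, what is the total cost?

Total cost: 731

Each user region is assigned to its cheapest site among the open ones.
{Galt}: Irby→Galt 8·10=80, Ryde→Galt 6·12=72, Joliet→Galt 3·20=60, Upton→Galt 7·18=126, Quay→Galt 15·13=195, Calder→Galt 3·18=54, Largo→Galt 6·22=132. Service 719; fixed 12; total 731.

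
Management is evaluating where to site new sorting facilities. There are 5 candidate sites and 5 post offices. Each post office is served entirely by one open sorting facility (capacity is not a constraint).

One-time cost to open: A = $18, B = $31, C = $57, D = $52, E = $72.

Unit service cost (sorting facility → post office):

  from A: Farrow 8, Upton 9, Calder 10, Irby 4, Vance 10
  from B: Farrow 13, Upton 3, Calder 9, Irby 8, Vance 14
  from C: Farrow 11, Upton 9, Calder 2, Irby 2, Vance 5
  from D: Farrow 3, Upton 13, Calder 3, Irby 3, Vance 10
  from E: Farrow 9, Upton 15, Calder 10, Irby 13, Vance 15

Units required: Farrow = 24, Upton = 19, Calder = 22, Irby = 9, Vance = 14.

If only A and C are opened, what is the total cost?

Total cost: 570

Each post office is assigned to its cheapest site among the open ones.
{A, C}: Farrow→A 8·24=192, Upton→A 9·19=171, Calder→C 2·22=44, Irby→C 2·9=18, Vance→C 5·14=70. Service 495; fixed 75; total 570.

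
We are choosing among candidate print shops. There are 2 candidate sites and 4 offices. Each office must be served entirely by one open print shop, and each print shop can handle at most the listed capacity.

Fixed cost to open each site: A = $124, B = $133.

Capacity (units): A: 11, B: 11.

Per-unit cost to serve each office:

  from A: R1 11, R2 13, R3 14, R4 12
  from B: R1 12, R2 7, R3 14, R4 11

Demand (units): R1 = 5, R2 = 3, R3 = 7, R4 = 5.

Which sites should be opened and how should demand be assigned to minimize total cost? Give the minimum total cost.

Minimum total cost: 491

Open {A, B}: R1→A 11·5=55, R2→B 7·3=21, R3→B 14·7=98, R4→A 12·5=60.
Loads: A carries 10/11, B carries 10/11. Service 234; fixed 257; total 491.
Next best feasible plan costs 509.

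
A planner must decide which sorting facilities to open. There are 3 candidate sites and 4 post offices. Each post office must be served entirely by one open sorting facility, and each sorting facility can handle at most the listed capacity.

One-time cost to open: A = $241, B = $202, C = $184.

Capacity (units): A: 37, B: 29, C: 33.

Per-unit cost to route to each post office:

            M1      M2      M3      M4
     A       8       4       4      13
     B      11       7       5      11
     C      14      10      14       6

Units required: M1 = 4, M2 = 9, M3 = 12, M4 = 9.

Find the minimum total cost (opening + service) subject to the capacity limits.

Minimum total cost: 474

Open {A}: M1→A 8·4=32, M2→A 4·9=36, M3→A 4·12=48, M4→A 13·9=117.
Loads: A carries 34/37. Service 233; fixed 241; total 474.
Next best feasible plan costs 595.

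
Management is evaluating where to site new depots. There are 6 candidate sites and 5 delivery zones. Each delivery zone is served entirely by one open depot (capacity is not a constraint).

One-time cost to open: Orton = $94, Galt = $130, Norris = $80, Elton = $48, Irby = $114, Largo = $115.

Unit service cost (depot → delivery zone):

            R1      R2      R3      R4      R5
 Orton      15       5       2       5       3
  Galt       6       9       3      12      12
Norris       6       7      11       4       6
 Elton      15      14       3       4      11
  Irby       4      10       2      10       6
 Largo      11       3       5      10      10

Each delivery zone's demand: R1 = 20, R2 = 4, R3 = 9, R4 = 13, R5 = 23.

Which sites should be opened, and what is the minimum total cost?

For any fixed open set, each delivery zone goes to its cheapest open site; total = fixed + service.
{Orton, Norris}: R1→Norris 6·20=120, R2→Orton 5·4=20, R3→Orton 2·9=18, R4→Norris 4·13=52, R5→Orton 3·23=69. Service 279; fixed 174; total 453.
{Orton, Irby}: R1→Irby 4·20=80, R2→Orton 5·4=20, R3→Orton 2·9=18, R4→Orton 5·13=65, R5→Orton 3·23=69. Service 252; fixed 208; total 460.
{Elton, Irby}: service 328 + fixed 162 = 490
{Orton, Galt, Norris, Elton, Irby, Largo}: service 231 + fixed 581 = 812
No other subset beats 453.

Open Orton and Norris; minimum total cost 453.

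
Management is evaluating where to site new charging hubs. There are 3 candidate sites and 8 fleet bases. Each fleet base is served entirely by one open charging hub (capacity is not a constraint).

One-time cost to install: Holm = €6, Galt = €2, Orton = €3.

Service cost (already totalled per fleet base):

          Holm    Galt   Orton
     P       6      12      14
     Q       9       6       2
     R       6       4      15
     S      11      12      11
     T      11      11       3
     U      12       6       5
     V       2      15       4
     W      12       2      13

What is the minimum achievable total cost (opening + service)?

For any fixed open set, each fleet base goes to its cheapest open site; total = fixed + service.
{Holm, Galt, Orton}: P→Holm 6, Q→Orton 2, R→Galt 4, S→Holm 11, T→Orton 3, U→Orton 5, V→Holm 2, W→Galt 2. Service 35; fixed 11; total 46.
{Galt, Orton}: service 43 + fixed 5 = 48
{Holm, Galt}: service 48 + fixed 8 = 56
{Galt}: P→Galt 12, Q→Galt 6, R→Galt 4, S→Galt 12, T→Galt 11, U→Galt 6, V→Galt 15, W→Galt 2. Service 68; fixed 2; total 70.
No other subset beats 46.

Minimum total cost: 46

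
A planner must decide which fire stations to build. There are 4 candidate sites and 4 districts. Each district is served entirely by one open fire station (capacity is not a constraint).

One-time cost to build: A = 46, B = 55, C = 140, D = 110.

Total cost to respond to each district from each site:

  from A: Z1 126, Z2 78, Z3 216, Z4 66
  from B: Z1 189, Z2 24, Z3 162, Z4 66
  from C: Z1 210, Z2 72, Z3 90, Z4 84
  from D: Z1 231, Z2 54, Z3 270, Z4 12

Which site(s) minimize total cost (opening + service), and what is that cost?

For any fixed open set, each district goes to its cheapest open site; total = fixed + service.
{A, B}: Z1→A 126, Z2→B 24, Z3→B 162, Z4→A 66. Service 378; fixed 101; total 479.
{B}: Z1→B 189, Z2→B 24, Z3→B 162, Z4→B 66. Service 441; fixed 55; total 496.
{A}: Z1→A 126, Z2→A 78, Z3→A 216, Z4→A 66. Service 486; fixed 46; total 532.
{A, B, C, D}: Z1→A 126, Z2→B 24, Z3→C 90, Z4→D 12. Service 252; fixed 351; total 603.
No other subset beats 479.

Open A and B; minimum total cost 479.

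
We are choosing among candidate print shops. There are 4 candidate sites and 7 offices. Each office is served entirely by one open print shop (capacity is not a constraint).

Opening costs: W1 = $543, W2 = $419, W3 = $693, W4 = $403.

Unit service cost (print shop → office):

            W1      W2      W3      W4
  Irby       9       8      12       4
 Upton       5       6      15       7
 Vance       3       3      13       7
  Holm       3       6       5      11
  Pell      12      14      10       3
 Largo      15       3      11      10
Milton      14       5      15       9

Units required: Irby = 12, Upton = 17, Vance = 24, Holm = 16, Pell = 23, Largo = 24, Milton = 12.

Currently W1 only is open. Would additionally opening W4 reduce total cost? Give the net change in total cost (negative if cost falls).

Yes — net change −44 (cost falls by 44).

Current service cost with {W1}: 1117.
Adding W4: each office re-picks its cheapest; new service cost 670, saving 447.
Extra fixed cost: 403. Net change = 403 − 447 = -44.
(Totals: 1660 → 1616.)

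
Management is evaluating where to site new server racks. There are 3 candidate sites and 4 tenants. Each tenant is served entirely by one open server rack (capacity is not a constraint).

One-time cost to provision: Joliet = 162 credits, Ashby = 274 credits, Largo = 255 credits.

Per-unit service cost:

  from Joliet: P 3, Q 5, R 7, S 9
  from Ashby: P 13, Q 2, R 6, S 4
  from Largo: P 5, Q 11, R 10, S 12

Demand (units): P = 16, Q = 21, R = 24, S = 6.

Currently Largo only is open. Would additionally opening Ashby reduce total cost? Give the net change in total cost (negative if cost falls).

Current service cost with {Largo}: 623.
Adding Ashby: each tenant re-picks its cheapest; new service cost 290, saving 333.
Extra fixed cost: 274. Net change = 274 − 333 = -59.
(Totals: 878 → 819.)

Yes — net change −59 (cost falls by 59).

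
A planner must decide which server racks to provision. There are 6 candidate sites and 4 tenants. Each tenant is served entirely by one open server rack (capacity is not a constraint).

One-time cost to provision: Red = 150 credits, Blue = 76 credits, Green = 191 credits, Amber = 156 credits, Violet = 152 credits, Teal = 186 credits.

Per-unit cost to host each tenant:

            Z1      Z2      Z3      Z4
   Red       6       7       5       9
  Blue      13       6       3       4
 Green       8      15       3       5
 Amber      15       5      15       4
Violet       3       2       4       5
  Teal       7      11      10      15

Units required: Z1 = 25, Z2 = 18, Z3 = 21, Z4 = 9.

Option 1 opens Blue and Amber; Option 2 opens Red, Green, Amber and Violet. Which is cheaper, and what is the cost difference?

Option 1: {Blue, Amber}: Z1→Blue 13·25=325, Z2→Amber 5·18=90, Z3→Blue 3·21=63, Z4→Blue 4·9=36. Service 514; fixed 232; total 746.
Option 2: {Red, Green, Amber, Violet}: Z1→Violet 3·25=75, Z2→Violet 2·18=36, Z3→Green 3·21=63, Z4→Amber 4·9=36. Service 210; fixed 649; total 859.
Difference: |746 − 859| = 113.

Option 1 is cheaper by 113.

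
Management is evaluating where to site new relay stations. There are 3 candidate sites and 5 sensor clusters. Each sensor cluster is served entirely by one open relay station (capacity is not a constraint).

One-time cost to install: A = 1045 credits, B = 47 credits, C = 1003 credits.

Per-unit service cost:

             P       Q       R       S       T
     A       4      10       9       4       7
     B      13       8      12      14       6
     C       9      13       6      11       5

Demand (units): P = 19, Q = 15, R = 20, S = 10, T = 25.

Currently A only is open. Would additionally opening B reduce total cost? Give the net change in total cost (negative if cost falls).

Yes — net change −8 (cost falls by 8).

Current service cost with {A}: 621.
Adding B: each sensor cluster re-picks its cheapest; new service cost 566, saving 55.
Extra fixed cost: 47. Net change = 47 − 55 = -8.
(Totals: 1666 → 1658.)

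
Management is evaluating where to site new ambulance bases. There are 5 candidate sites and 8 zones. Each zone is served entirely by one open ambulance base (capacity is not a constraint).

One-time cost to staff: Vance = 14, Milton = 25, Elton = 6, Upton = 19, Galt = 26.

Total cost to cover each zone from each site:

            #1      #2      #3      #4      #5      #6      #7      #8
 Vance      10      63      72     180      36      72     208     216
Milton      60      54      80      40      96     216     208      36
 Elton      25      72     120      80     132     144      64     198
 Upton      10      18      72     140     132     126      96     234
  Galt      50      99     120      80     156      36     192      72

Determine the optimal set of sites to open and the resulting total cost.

For any fixed open set, each zone goes to its cheapest open site; total = fixed + service.
{Vance, Milton, Elton, Upton, Galt}: #1→Vance 10, #2→Upton 18, #3→Vance 72, #4→Milton 40, #5→Vance 36, #6→Galt 36, #7→Elton 64, #8→Milton 36. Service 312; fixed 90; total 402.
{Vance, Milton, Elton, Upton}: service 348 + fixed 64 = 412
{Vance, Milton, Elton, Galt}: #1→Vance 10, #2→Milton 54, #3→Vance 72, #4→Milton 40, #5→Vance 36, #6→Galt 36, #7→Elton 64, #8→Milton 36. Service 348; fixed 71; total 419.
{Elton}: #1→Elton 25, #2→Elton 72, #3→Elton 120, #4→Elton 80, #5→Elton 132, #6→Elton 144, #7→Elton 64, #8→Elton 198. Service 835; fixed 6; total 841.
No other subset beats 402.

Open Vance, Milton, Elton, Upton and Galt; minimum total cost 402.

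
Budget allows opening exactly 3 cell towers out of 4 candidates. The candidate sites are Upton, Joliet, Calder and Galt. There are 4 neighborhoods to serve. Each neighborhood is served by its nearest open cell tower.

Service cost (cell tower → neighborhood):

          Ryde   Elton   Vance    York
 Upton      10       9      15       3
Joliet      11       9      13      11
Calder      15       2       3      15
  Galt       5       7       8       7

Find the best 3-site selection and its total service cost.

With exactly 3 open, each neighborhood uses its cheapest among the chosen.
{Upton, Calder, Galt}: Ryde→Galt 5, Elton→Calder 2, Vance→Calder 3, York→Upton 3. Service cost 13.
{Joliet, Calder, Galt}: service cost 17
{Upton, Joliet, Calder}: service cost 18
Among all 4 size-3 choices, {Upton, Calder, Galt} is lowest.

Choose Upton, Calder and Galt; total service cost 13.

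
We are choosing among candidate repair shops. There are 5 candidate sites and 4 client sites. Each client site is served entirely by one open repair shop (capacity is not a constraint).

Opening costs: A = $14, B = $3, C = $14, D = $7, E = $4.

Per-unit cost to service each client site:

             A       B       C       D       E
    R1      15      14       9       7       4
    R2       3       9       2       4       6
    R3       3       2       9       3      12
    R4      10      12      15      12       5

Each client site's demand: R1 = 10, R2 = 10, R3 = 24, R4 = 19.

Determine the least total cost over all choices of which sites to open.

For any fixed open set, each client site goes to its cheapest open site; total = fixed + service.
{B, C, E}: R1→E 4·10=40, R2→C 2·10=20, R3→B 2·24=48, R4→E 5·19=95. Service 203; fixed 21; total 224.
{B, C, D, E}: service 203 + fixed 28 = 231
{A, B, E}: service 213 + fixed 21 = 234
{A, B, C, D, E}: R1→E 4·10=40, R2→C 2·10=20, R3→B 2·24=48, R4→E 5·19=95. Service 203; fixed 42; total 245.
No other subset beats 224.

Minimum total cost: 224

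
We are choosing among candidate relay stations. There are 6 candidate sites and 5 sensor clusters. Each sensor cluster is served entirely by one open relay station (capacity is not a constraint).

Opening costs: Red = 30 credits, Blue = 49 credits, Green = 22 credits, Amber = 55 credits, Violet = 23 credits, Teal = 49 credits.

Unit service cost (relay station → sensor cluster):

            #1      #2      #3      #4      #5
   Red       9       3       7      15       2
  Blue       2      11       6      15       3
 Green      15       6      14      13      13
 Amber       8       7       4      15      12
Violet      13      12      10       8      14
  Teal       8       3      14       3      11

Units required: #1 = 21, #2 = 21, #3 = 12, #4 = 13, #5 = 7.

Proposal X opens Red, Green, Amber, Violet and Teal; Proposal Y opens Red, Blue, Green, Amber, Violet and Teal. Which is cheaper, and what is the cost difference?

Proposal Y is cheaper by 77.

Proposal X: {Red, Green, Amber, Violet, Teal}: #1→Amber 8·21=168, #2→Red 3·21=63, #3→Amber 4·12=48, #4→Teal 3·13=39, #5→Red 2·7=14. Service 332; fixed 179; total 511.
Proposal Y: {Red, Blue, Green, Amber, Violet, Teal}: #1→Blue 2·21=42, #2→Red 3·21=63, #3→Amber 4·12=48, #4→Teal 3·13=39, #5→Red 2·7=14. Service 206; fixed 228; total 434.
Difference: |511 − 434| = 77.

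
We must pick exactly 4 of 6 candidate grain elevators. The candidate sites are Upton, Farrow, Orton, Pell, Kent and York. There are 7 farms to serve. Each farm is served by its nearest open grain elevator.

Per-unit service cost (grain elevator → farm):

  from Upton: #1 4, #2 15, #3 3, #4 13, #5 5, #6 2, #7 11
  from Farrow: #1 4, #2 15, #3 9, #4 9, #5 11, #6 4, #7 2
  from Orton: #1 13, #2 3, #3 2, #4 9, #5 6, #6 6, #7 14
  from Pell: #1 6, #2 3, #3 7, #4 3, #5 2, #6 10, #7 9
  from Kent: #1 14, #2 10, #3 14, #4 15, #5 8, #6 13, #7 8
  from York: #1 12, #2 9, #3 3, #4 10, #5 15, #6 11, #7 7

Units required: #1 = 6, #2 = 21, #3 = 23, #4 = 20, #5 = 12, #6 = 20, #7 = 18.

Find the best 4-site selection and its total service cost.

With exactly 4 open, each farm uses its cheapest among the chosen.
{Upton, Farrow, Orton, Pell}: #1→Upton 4·6=24, #2→Orton 3·21=63, #3→Orton 2·23=46, #4→Pell 3·20=60, #5→Pell 2·12=24, #6→Upton 2·20=40, #7→Farrow 2·18=36. Service cost 293.
{Upton, Farrow, Pell, Kent}: service cost 316
{Upton, Farrow, Pell, York}: service cost 316
Among all 15 size-4 choices, {Upton, Farrow, Orton, Pell} is lowest.

Choose Upton, Farrow, Orton and Pell; total service cost 293.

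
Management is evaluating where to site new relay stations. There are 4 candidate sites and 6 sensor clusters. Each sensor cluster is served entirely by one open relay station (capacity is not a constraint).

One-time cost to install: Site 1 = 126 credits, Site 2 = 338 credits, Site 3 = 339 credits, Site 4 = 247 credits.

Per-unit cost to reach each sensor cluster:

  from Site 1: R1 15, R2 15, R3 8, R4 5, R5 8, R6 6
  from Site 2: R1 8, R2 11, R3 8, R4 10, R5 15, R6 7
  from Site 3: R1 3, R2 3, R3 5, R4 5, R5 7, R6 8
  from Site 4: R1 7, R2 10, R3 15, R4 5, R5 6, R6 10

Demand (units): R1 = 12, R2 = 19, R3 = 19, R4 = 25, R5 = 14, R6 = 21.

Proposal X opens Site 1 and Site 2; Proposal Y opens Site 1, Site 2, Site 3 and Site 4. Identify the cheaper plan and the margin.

Proposal X: {Site 1, Site 2}: R1→Site 2 8·12=96, R2→Site 2 11·19=209, R3→Site 1 8·19=152, R4→Site 1 5·25=125, R5→Site 1 8·14=112, R6→Site 1 6·21=126. Service 820; fixed 464; total 1284.
Proposal Y: {Site 1, Site 2, Site 3, Site 4}: R1→Site 3 3·12=36, R2→Site 3 3·19=57, R3→Site 3 5·19=95, R4→Site 1 5·25=125, R5→Site 4 6·14=84, R6→Site 1 6·21=126. Service 523; fixed 1050; total 1573.
Difference: |1284 − 1573| = 289.

Proposal X is cheaper by 289.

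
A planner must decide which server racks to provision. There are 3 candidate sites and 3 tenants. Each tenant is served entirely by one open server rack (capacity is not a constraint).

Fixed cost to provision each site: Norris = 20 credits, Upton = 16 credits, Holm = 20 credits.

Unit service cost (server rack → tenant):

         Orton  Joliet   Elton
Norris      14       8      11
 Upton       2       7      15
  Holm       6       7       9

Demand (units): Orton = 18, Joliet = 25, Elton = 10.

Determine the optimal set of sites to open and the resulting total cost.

Open Upton and Holm; minimum total cost 337.

For any fixed open set, each tenant goes to its cheapest open site; total = fixed + service.
{Upton, Holm}: Orton→Upton 2·18=36, Joliet→Upton 7·25=175, Elton→Holm 9·10=90. Service 301; fixed 36; total 337.
{Norris, Upton}: service 321 + fixed 36 = 357
{Norris, Upton, Holm}: Orton→Upton 2·18=36, Joliet→Upton 7·25=175, Elton→Holm 9·10=90. Service 301; fixed 56; total 357.
{Upton}: service 361 + fixed 16 = 377
No other subset beats 337.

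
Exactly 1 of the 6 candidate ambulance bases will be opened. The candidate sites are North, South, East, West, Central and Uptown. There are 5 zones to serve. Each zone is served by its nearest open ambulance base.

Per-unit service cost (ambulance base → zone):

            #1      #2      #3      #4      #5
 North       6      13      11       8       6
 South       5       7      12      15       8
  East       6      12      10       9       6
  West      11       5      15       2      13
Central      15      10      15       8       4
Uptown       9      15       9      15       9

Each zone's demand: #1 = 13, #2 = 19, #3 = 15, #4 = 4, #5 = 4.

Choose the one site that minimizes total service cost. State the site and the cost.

With exactly 1 open, each zone uses its cheapest among the chosen.
{South}: #1→South 5·13=65, #2→South 7·19=133, #3→South 12·15=180, #4→South 15·4=60, #5→South 8·4=32. Service cost 470.
{East}: service cost 516
{West}: service cost 523
Among all 6 size-1 choices, {South} is lowest.

Choose South only; total service cost 470.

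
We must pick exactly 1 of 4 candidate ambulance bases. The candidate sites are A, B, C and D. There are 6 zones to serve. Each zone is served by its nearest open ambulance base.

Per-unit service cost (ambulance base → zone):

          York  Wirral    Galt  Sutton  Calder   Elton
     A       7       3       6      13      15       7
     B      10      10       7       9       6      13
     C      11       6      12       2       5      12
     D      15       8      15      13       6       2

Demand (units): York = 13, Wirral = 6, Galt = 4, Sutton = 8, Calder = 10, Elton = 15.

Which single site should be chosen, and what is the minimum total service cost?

With exactly 1 open, each zone uses its cheapest among the chosen.
{C}: York→C 11·13=143, Wirral→C 6·6=36, Galt→C 12·4=48, Sutton→C 2·8=16, Calder→C 5·10=50, Elton→C 12·15=180. Service cost 473.
{A}: service cost 492
{D}: service cost 497
Among all 4 size-1 choices, {C} is lowest.

Choose C only; total service cost 473.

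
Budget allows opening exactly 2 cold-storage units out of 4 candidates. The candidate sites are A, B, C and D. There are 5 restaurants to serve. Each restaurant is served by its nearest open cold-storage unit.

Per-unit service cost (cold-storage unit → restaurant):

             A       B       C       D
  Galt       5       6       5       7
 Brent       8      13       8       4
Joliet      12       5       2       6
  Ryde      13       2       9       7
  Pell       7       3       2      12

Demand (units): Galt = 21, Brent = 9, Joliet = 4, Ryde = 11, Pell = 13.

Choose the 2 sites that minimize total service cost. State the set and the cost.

With exactly 2 open, each restaurant uses its cheapest among the chosen.
{B, C}: Galt→C 5·21=105, Brent→C 8·9=72, Joliet→C 2·4=8, Ryde→B 2·11=22, Pell→C 2·13=26. Service cost 233.
{B, D}: service cost 243
{C, D}: service cost 252
Among all 6 size-2 choices, {B, C} is lowest.

Choose B and C; total service cost 233.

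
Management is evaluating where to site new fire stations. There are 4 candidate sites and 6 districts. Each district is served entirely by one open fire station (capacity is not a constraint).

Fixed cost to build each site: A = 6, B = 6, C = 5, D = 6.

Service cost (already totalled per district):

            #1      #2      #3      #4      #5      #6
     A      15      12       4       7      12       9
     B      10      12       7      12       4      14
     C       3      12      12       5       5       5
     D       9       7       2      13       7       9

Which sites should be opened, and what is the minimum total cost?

For any fixed open set, each district goes to its cheapest open site; total = fixed + service.
{C, D}: #1→C 3, #2→D 7, #3→D 2, #4→C 5, #5→C 5, #6→C 5. Service 27; fixed 11; total 38.
{B, C, D}: service 26 + fixed 17 = 43
{A, C, D}: #1→C 3, #2→D 7, #3→D 2, #4→C 5, #5→C 5, #6→C 5. Service 27; fixed 17; total 44.
{A, B, C, D}: #1→C 3, #2→D 7, #3→D 2, #4→C 5, #5→B 4, #6→C 5. Service 26; fixed 23; total 49.
No other subset beats 38.

Open C and D; minimum total cost 38.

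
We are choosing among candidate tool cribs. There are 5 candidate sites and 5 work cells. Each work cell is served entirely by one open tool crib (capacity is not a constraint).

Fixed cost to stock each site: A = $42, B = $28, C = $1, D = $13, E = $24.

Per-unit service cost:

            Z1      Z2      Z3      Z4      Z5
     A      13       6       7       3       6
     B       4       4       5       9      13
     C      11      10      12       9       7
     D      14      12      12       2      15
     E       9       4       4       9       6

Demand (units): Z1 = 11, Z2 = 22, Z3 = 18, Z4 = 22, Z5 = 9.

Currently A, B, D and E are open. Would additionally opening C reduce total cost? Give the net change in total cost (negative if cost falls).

Current service cost with {A, B, D, E}: 302.
Adding C: each work cell re-picks its cheapest; new service cost 302, saving 0.
Extra fixed cost: 1. Net change = 1 − 0 = 1.
(Totals: 409 → 410.)

No — net change +1 (cost rises by 1).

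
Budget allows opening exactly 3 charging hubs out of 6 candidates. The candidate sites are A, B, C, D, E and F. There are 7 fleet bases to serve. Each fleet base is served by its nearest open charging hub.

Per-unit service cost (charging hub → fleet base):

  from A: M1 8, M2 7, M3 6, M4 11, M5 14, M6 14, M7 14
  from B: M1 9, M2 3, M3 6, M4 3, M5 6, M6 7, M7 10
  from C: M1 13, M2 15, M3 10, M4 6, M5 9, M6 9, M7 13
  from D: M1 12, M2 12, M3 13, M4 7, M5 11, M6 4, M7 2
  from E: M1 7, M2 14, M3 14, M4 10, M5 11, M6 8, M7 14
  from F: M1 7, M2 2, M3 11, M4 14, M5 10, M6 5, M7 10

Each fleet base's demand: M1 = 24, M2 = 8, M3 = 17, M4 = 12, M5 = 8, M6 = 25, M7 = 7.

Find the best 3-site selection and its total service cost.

With exactly 3 open, each fleet base uses its cheapest among the chosen.
{B, D, F}: M1→F 7·24=168, M2→F 2·8=16, M3→B 6·17=102, M4→B 3·12=36, M5→B 6·8=48, M6→D 4·25=100, M7→D 2·7=14. Service cost 484.
{B, D, E}: service cost 492
{A, B, D}: service cost 516
Among all 20 size-3 choices, {B, D, F} is lowest.

Choose B, D and F; total service cost 484.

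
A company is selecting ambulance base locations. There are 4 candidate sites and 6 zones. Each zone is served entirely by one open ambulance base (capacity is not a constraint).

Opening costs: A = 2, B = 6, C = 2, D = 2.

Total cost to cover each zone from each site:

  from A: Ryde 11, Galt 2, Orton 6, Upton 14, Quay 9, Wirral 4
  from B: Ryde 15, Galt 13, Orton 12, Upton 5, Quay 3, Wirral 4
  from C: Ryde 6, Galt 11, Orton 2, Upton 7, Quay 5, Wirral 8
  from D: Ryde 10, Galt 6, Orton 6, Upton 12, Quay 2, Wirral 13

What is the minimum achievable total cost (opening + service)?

For any fixed open set, each zone goes to its cheapest open site; total = fixed + service.
{A, C, D}: Ryde→C 6, Galt→A 2, Orton→C 2, Upton→C 7, Quay→D 2, Wirral→A 4. Service 23; fixed 6; total 29.
{A, C}: Ryde→C 6, Galt→A 2, Orton→C 2, Upton→C 7, Quay→C 5, Wirral→A 4. Service 26; fixed 4; total 30.
{A, B, C}: service 22 + fixed 10 = 32
{A, B, C, D}: service 21 + fixed 12 = 33
No other subset beats 29.

Minimum total cost: 29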